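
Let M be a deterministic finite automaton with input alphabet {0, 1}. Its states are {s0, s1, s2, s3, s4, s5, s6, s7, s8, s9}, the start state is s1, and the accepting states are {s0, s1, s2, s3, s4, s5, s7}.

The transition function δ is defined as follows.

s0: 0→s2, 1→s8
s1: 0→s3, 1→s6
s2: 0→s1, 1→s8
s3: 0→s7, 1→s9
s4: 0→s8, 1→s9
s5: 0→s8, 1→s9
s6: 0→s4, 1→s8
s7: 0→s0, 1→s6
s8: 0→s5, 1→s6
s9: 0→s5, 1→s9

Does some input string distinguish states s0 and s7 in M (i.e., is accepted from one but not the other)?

No

All states are reachable from the start state.
Initial partition by acceptance: {s0,s1,s2,s3,s4,s5,s7} | {s6,s8,s9}.
Refine {s0,s1,s2,s3,s4,s5,s7} on symbol 0: members go to different blocks, giving {s0,s1,s2,s3,s7} and {s4,s5}.
The partition is now stable with 3 blocks: {s0,s1,s2,s3,s7} | {s6,s8,s9} | {s4,s5}.
s0 and s7 lie in the same block of the stable partition, so they are equivalent — no string distinguishes them.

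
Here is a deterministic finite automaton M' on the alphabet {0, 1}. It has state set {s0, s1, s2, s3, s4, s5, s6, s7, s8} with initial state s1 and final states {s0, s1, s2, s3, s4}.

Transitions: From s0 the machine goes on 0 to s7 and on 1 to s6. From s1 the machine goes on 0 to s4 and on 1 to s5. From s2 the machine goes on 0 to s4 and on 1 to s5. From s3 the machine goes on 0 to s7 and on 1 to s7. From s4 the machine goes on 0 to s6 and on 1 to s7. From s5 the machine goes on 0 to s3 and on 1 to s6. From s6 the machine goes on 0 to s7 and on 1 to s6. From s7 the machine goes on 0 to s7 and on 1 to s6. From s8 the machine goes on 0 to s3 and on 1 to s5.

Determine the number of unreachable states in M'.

3

BFS from s1 reaches {s1, s3, s4, s5, s6, s7}; the 3 state(s) s0, s2, s8 are never visited.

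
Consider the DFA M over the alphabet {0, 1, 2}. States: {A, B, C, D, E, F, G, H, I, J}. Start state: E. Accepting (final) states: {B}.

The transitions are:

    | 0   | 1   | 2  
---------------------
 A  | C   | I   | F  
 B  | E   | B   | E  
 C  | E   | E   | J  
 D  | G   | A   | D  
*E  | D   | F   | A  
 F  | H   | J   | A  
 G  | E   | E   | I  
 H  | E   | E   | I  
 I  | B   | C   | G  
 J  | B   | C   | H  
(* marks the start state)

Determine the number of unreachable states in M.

Exploring from E, all states are eventually visited, so none are unreachable.

0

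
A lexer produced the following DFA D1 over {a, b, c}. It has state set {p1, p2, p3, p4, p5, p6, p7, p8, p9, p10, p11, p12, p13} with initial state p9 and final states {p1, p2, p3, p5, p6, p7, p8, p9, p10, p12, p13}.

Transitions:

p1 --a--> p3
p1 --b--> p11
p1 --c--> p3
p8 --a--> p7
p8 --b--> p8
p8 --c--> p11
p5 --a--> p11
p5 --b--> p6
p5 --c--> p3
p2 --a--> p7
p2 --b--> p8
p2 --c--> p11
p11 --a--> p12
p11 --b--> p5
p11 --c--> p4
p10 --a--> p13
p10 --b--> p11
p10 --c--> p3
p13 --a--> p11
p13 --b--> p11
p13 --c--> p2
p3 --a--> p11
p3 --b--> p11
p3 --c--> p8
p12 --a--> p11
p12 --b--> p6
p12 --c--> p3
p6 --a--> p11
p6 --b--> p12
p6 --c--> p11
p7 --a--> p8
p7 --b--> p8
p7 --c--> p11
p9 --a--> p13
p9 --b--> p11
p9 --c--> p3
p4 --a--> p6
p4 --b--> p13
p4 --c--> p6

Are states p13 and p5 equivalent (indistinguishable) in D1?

Reachable states from the start: {p2,p3,p4,p5,p6,p7,p8,p9,p11,p12,p13}. Unreachable: {p1,p10} — drop them.
P0 = {p2,p3,p5,p6,p7,p8,p9,p12,p13} | {p4,p11}.
On input a, block {p2,p3,p5,p6,p7,p8,p9,p12,p13} splits into {p3,p5,p6,p12,p13} and {p2,p7,p8,p9}.
Split {p3,p5,p6,p12,p13} by δ(·,b) → {p5,p6,p12} and {p3,p13}.
On input c, block {p5,p6,p12} splits into {p5,p12} and {p6}.
Refine {p4,p11} on symbol a: members go to different blocks, giving {p4} and {p11}.
On input a, block {p2,p7,p8,p9} splits into {p2,p7,p8} and {p9}.
Stable partition: {p5,p12} | {p4} | {p2,p7,p8} | {p3,p13} | {p6} | {p11} | {p9} — 7 equivalence classes.
p13 and p5 end up in different blocks, so they are distinguishable. For instance, the string 'b' is accepted from only p5.

No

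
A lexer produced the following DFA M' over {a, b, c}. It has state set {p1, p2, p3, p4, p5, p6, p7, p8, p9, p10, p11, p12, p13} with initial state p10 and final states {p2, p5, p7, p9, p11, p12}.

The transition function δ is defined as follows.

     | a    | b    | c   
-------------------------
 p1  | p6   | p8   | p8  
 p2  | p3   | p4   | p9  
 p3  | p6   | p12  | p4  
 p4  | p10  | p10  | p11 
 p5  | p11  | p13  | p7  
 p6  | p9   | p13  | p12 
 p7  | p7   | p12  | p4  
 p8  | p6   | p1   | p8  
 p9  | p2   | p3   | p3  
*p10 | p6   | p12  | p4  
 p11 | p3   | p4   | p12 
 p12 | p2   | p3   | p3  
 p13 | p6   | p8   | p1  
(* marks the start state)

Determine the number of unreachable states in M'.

2

Starting at p10 and following transitions, the reachable set is {p1, p2, p3, p4, p6, p8, p9, p10, p11, p12, p13}. That leaves p5, p7 unreachable — 2 in total.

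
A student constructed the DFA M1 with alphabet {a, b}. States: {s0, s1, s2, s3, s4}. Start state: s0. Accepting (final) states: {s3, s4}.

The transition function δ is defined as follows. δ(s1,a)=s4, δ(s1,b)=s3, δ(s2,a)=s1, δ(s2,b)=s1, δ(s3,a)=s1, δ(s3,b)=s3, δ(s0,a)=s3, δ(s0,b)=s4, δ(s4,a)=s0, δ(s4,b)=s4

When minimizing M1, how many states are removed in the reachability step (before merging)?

1

BFS from s0 reaches {s0, s1, s3, s4}; the 1 state(s) s2 are never visited.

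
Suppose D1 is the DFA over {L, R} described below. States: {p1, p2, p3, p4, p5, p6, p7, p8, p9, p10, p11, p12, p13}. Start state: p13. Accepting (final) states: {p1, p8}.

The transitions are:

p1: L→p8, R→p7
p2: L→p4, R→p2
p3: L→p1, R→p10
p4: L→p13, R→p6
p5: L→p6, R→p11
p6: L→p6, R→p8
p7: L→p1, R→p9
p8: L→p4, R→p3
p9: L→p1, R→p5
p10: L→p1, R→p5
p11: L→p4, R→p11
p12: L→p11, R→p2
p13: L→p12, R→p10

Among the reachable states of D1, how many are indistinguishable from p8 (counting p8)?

1

Every state is reachable, so we keep all 13.
Start with accepting vs non-accepting: {p1,p8} | {p2,p3,p4,p5,p6,p7,p9,p10,p11,p12,p13}.
Split {p1,p8} by δ(·,L) → {p1} and {p8}.
On input L, block {p2,p3,p4,p5,p6,p7,p9,p10,p11,p12,p13} splits into {p2,p4,p5,p6,p11,p12,p13} and {p3,p7,p9,p10}.
On input R, block {p2,p4,p5,p6,p11,p12,p13} splits into {p2,p4,p5,p11,p12} and {p6} and {p13}.
On input L, block {p2,p4,p5,p11,p12} splits into {p2,p11,p12} and {p4} and {p5}.
Split {p2,p11,p12} by δ(·,L) → {p2,p11} and {p12}.
Refine {p3,p7,p9,p10} on symbol R: members go to different blocks, giving {p3,p7} and {p9,p10}.
No further refinement is possible. Final partition (10 blocks): {p1} | {p2,p11} | {p8} | {p3,p7} | {p6} | {p13} | {p4} | {p5} | {p12} | {p9,p10}.
State p8 belongs to the block {p8}, which has 1 states.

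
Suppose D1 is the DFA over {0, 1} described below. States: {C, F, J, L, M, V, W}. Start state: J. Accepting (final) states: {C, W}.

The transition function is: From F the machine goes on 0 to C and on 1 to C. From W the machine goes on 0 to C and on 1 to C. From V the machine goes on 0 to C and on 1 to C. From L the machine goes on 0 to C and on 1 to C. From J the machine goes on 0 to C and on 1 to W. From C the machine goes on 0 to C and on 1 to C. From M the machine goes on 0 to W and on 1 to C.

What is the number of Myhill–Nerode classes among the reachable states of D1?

2

First remove the unreachable states {F,L,M,V}; 3 states remain.
P0 = {C,W} | {J}.
Stable partition: {C,W} | {J} — 2 equivalence classes.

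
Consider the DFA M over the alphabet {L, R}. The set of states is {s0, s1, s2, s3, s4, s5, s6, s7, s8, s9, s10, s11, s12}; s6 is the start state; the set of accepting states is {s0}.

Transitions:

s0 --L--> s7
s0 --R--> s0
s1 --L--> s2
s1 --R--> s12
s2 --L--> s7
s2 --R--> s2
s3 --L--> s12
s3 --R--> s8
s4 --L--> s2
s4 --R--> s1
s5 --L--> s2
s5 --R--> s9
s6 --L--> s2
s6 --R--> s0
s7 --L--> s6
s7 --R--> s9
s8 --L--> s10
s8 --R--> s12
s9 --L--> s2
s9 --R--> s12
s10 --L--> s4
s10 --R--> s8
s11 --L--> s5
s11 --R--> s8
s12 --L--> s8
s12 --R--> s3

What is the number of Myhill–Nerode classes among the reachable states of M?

10

First remove the unreachable states {s5,s11}; 11 states remain.
P0 = {s0} | {s1,s2,s3,s4,s6,s7,s8,s9,s10,s12}.
On input R, block {s1,s2,s3,s4,s6,s7,s8,s9,s10,s12} splits into {s1,s2,s3,s4,s7,s8,s9,s10,s12} and {s6}.
On input L, block {s1,s2,s3,s4,s7,s8,s9,s10,s12} splits into {s1,s2,s3,s4,s8,s9,s10,s12} and {s7}.
Refine {s1,s2,s3,s4,s8,s9,s10,s12} on symbol L: members go to different blocks, giving {s1,s3,s4,s8,s9,s10,s12} and {s2}.
Split {s1,s3,s4,s8,s9,s10,s12} by δ(·,L) → {s3,s8,s10,s12} and {s1,s4,s9}.
Refine {s3,s8,s10,s12} on symbol L: members go to different blocks, giving {s3,s8,s12} and {s10}.
On input L, block {s3,s8,s12} splits into {s3,s12} and {s8}.
Refine {s3,s12} on symbol L: members go to different blocks, giving {s3} and {s12}.
Refine {s1,s4,s9} on symbol R: members go to different blocks, giving {s1,s9} and {s4}.
Stable partition: {s0} | {s3} | {s6} | {s7} | {s2} | {s1,s9} | {s10} | {s8} | {s12} | {s4} — 10 equivalence classes.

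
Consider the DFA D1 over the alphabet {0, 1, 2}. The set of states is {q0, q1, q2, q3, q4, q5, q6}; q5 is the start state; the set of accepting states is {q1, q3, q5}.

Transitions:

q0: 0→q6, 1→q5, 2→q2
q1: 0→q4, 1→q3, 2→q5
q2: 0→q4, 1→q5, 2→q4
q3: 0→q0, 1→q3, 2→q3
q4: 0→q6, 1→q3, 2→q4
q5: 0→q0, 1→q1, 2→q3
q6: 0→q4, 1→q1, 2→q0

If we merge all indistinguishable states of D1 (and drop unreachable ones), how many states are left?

2

All states are reachable from the start state.
Initial partition by acceptance: {q1,q3,q5} | {q0,q2,q4,q6}.
The partition is now stable with 2 blocks: {q1,q3,q5} | {q0,q2,q4,q6}.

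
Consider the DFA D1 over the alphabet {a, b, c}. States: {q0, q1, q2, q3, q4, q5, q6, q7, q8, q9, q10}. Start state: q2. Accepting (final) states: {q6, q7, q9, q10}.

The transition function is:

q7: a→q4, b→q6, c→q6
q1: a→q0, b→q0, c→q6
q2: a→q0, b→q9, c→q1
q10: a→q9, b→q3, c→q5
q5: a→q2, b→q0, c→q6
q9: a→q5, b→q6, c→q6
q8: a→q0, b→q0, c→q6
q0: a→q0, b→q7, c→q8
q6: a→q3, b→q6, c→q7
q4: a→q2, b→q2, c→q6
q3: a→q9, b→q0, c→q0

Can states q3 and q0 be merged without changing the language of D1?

No

Reachable states from the start: {q0,q1,q2,q3,q4,q5,q6,q7,q8,q9}. Unreachable: {q10} — drop them.
Start with accepting vs non-accepting: {q6,q7,q9} | {q0,q1,q2,q3,q4,q5,q8}.
On input a, block {q0,q1,q2,q3,q4,q5,q8} splits into {q0,q1,q2,q4,q5,q8} and {q3}.
On input a, block {q6,q7,q9} splits into {q7,q9} and {q6}.
Refine {q0,q1,q2,q4,q5,q8} on symbol b: members go to different blocks, giving {q1,q4,q5,q8} and {q0,q2}.
The partition is now stable with 5 blocks: {q7,q9} | {q1,q4,q5,q8} | {q3} | {q6} | {q0,q2}.
q3 and q0 end up in different blocks, so they are distinguishable. For instance, the string 'a' is accepted from only q3.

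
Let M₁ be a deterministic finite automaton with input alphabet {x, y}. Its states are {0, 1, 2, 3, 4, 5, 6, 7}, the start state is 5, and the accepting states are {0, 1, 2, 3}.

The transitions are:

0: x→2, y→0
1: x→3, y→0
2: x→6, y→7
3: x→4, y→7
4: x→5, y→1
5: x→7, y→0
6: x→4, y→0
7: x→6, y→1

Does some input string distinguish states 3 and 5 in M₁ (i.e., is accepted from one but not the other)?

Yes

Every state is reachable, so we keep all 8.
Start with accepting vs non-accepting: {0,1,2,3} | {4,5,6,7}.
Split {0,1,2,3} by δ(·,x) → {0,1} and {2,3}.
No further refinement is possible. Final partition (3 blocks): {0,1} | {4,5,6,7} | {2,3}.
3 and 5 end up in different blocks, so they are distinguishable. For instance, the string 'ε' is accepted from only 3.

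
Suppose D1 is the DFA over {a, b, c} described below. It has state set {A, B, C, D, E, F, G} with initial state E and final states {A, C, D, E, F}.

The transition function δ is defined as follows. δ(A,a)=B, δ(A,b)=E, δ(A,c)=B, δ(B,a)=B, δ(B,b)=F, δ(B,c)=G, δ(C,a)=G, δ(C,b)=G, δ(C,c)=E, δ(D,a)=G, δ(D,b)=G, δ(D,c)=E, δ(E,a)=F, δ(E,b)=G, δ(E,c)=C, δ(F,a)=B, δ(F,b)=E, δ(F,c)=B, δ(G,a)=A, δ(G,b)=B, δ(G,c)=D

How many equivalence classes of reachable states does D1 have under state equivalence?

5

All states are reachable from the start state.
P0 = {A,C,D,E,F} | {B,G}.
Split {A,C,D,E,F} by δ(·,a) → {A,C,D,F} and {E}.
Refine {A,C,D,F} on symbol b: members go to different blocks, giving {A,F} and {C,D}.
On input a, block {B,G} splits into {B} and {G}.
Stable partition: {A,F} | {B} | {E} | {C,D} | {G} — 5 equivalence classes.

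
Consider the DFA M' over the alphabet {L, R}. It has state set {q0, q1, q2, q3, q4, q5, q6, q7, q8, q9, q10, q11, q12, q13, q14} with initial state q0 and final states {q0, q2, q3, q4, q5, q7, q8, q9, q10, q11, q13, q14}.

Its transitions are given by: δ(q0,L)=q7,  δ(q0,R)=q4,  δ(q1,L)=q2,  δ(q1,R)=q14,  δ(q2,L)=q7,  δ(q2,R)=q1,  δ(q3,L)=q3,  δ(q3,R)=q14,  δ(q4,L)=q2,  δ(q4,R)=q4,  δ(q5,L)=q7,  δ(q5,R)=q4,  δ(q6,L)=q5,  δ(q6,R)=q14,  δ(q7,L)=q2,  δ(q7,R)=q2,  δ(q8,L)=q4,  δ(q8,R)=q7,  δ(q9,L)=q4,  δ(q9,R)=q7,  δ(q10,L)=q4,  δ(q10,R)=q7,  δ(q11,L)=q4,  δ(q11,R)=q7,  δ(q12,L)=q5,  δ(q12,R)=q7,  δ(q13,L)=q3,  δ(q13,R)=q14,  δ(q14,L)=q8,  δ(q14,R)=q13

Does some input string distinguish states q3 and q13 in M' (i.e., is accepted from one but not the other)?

First remove the unreachable states {q5,q6,q9,q10,q11,q12}; 9 states remain.
P0 = {q0,q2,q3,q4,q7,q8,q13,q14} | {q1}.
Refine {q0,q2,q3,q4,q7,q8,q13,q14} on symbol R: members go to different blocks, giving {q0,q3,q4,q7,q8,q13,q14} and {q2}.
Refine {q0,q3,q4,q7,q8,q13,q14} on symbol L: members go to different blocks, giving {q0,q3,q8,q13,q14} and {q4,q7}.
Refine {q0,q3,q8,q13,q14} on symbol L: members go to different blocks, giving {q3,q13,q14} and {q0,q8}.
Refine {q3,q13,q14} on symbol L: members go to different blocks, giving {q3,q13} and {q14}.
Split {q4,q7} by δ(·,R) → {q4} and {q7}.
On input L, block {q0,q8} splits into {q0} and {q8}.
The partition is now stable with 8 blocks: {q3,q13} | {q1} | {q2} | {q4} | {q0} | {q14} | {q7} | {q8}.
q3 and q13 lie in the same block of the stable partition, so they are equivalent — no string distinguishes them.

No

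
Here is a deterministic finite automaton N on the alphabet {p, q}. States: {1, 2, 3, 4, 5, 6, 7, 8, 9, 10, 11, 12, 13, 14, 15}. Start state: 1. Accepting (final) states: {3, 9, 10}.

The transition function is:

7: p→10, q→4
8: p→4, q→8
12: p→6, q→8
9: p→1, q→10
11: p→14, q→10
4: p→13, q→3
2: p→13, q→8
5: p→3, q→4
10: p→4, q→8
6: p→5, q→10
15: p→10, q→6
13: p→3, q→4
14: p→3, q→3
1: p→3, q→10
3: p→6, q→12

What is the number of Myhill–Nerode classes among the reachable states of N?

Reachable states from the start: {1,3,4,5,6,8,10,12,13}. Unreachable: {2,7,9,11,14,15} — drop them.
P0 = {3,10} | {1,4,5,6,8,12,13}.
Refine {1,4,5,6,8,12,13} on symbol p: members go to different blocks, giving {4,6,8,12} and {1,5,13}.
Split {4,6,8,12} by δ(·,p) → {4,6} and {8,12}.
On input q, block {1,5,13} splits into {5,13} and {1}.
No further refinement is possible. Final partition (5 blocks): {3,10} | {4,6} | {5,13} | {8,12} | {1}.

5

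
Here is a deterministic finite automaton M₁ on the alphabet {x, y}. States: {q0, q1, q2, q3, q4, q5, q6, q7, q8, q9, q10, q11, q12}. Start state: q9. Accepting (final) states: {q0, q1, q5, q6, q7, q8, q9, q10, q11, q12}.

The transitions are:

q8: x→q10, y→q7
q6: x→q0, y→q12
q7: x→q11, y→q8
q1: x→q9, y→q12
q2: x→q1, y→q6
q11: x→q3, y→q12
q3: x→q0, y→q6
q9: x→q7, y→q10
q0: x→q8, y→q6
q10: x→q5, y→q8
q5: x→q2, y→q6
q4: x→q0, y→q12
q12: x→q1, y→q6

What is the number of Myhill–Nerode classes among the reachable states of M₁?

6

Reachable states from the start: {q0,q1,q2,q3,q5,q6,q7,q8,q9,q10,q11,q12}. Unreachable: {q4} — drop them.
Start with accepting vs non-accepting: {q0,q1,q5,q6,q7,q8,q9,q10,q11,q12} | {q2,q3}.
Refine {q0,q1,q5,q6,q7,q8,q9,q10,q11,q12} on symbol x: members go to different blocks, giving {q0,q1,q6,q7,q8,q9,q10,q12} and {q5,q11}.
Split {q0,q1,q6,q7,q8,q9,q10,q12} by δ(·,x) → {q0,q1,q6,q8,q9,q12} and {q7,q10}.
Split {q0,q1,q6,q8,q9,q12} by δ(·,x) → {q0,q1,q6,q12} and {q8,q9}.
Split {q0,q1,q6,q12} by δ(·,x) → {q0,q1} and {q6,q12}.
No further refinement is possible. Final partition (6 blocks): {q0,q1} | {q2,q3} | {q5,q11} | {q7,q10} | {q8,q9} | {q6,q12}.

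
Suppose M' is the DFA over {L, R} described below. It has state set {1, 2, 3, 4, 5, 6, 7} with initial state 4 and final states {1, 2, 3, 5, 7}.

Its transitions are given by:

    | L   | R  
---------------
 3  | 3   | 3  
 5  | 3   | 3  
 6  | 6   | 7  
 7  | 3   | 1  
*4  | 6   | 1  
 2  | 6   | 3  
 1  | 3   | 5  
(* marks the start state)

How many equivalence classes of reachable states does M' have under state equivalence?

States {2} cannot be reached from the start state, so discard them.
Initial partition by acceptance: {1,3,5,7} | {4,6}.
No further refinement is possible. Final partition (2 blocks): {1,3,5,7} | {4,6}.

2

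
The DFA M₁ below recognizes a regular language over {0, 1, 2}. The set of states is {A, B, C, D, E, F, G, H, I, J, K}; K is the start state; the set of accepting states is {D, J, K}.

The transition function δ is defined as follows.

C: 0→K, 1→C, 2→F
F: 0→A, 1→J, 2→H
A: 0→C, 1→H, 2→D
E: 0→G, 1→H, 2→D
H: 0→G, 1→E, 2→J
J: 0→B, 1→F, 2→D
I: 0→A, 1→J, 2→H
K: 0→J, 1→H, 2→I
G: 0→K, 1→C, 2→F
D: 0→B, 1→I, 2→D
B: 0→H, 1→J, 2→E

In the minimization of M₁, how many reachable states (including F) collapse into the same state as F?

Every state is reachable, so we keep all 11.
Initial partition by acceptance: {D,J,K} | {A,B,C,E,F,G,H,I}.
Refine {D,J,K} on symbol 0: members go to different blocks, giving {D,J} and {K}.
Split {A,B,C,E,F,G,H,I} by δ(·,0) → {A,B,E,F,H,I} and {C,G}.
Split {A,B,E,F,H,I} by δ(·,0) → {A,E,H} and {B,F,I}.
Stable partition: {D,J} | {A,E,H} | {K} | {C,G} | {B,F,I} — 5 equivalence classes.
State F belongs to the block {B,F,I}, which has 3 states.

3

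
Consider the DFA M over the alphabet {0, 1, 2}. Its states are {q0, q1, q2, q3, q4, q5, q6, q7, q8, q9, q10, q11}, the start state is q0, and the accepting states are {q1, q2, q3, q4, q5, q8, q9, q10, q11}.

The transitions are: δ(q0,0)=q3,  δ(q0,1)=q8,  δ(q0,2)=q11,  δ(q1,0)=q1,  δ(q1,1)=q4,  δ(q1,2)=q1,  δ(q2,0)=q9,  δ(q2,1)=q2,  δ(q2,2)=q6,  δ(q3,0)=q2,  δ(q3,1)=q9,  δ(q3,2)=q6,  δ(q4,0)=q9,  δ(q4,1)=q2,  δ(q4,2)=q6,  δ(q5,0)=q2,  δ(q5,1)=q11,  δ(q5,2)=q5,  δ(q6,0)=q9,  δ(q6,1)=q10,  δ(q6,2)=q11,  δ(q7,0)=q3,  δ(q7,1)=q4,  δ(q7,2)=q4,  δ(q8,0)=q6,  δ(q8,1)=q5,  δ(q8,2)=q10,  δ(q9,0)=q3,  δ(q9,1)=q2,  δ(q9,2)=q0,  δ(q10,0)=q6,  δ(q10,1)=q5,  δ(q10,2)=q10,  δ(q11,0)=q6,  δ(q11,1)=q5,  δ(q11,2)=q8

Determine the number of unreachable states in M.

3

Starting at q0 and following transitions, the reachable set is {q0, q2, q3, q5, q6, q8, q9, q10, q11}. That leaves q1, q4, q7 unreachable — 3 in total.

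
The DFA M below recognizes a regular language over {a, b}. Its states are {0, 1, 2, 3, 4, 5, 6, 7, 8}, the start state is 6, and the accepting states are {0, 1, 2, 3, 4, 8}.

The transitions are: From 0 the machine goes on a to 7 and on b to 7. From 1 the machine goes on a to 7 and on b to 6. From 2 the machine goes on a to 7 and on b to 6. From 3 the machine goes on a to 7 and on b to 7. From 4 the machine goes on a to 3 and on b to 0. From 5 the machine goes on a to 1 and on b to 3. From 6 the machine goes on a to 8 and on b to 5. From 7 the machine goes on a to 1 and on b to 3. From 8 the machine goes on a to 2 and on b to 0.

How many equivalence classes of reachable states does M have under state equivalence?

First remove the unreachable states {4}; 8 states remain.
Start with accepting vs non-accepting: {0,1,2,3,8} | {5,6,7}.
Refine {0,1,2,3,8} on symbol a: members go to different blocks, giving {0,1,2,3} and {8}.
Refine {5,6,7} on symbol a: members go to different blocks, giving {5,7} and {6}.
Refine {0,1,2,3} on symbol b: members go to different blocks, giving {0,3} and {1,2}.
No further refinement is possible. Final partition (5 blocks): {0,3} | {5,7} | {8} | {6} | {1,2}.

5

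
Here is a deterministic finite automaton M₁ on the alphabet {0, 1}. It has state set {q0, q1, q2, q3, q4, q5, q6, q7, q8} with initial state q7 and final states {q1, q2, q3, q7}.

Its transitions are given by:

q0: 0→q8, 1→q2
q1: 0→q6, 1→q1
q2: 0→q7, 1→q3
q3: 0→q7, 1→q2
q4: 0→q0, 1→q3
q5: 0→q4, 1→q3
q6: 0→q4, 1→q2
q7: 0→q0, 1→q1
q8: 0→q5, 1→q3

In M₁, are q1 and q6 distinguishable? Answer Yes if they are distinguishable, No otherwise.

Yes

Every state is reachable, so we keep all 9.
Initial partition by acceptance: {q1,q2,q3,q7} | {q0,q4,q5,q6,q8}.
On input 0, block {q1,q2,q3,q7} splits into {q1,q7} and {q2,q3}.
The partition is now stable with 3 blocks: {q1,q7} | {q0,q4,q5,q6,q8} | {q2,q3}.
q1 and q6 end up in different blocks, so they are distinguishable. For instance, the string 'ε' is accepted from only q1.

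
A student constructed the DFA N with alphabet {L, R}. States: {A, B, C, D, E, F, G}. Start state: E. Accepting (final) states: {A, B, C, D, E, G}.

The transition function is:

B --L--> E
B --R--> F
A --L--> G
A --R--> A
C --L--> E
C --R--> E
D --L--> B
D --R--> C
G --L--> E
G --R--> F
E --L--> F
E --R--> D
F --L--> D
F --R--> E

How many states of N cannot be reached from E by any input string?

BFS from E reaches {B, C, D, E, F}; the 2 state(s) A, G are never visited.

2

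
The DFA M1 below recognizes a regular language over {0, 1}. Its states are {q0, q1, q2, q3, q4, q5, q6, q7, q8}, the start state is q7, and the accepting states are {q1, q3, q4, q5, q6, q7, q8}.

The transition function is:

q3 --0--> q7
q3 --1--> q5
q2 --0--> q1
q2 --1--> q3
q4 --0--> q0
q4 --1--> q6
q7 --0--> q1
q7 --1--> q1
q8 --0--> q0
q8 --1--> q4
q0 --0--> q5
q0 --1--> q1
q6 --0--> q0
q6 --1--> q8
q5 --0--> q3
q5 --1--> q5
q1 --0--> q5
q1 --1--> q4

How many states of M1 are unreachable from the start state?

No path from q7 leads to q2; the other 8 states are all reachable.

1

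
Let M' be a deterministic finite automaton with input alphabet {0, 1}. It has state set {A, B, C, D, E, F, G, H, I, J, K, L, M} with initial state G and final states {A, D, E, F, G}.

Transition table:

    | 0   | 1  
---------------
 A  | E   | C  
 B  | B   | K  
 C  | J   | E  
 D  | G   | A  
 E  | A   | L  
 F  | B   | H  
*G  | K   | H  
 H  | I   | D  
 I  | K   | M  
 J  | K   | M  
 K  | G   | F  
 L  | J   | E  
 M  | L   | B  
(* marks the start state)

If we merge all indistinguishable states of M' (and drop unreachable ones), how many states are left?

All states are reachable from the start state.
P0 = {A,D,E,F,G} | {B,C,H,I,J,K,L,M}.
On input 0, block {A,D,E,F,G} splits into {A,D,E} and {F,G}.
Refine {A,D,E} on symbol 0: members go to different blocks, giving {A,E} and {D}.
On input 0, block {B,C,H,I,J,K,L,M} splits into {B,C,H,I,J,L,M} and {K}.
Split {B,C,H,I,J,L,M} by δ(·,0) → {B,C,H,L,M} and {I,J}.
Split {B,C,H,L,M} by δ(·,0) → {C,H,L} and {B,M}.
Refine {C,H,L} on symbol 1: members go to different blocks, giving {C,L} and {H}.
On input 0, block {F,G} splits into {F} and {G}.
Refine {B,M} on symbol 0: members go to different blocks, giving {B} and {M}.
No further refinement is possible. Final partition (10 blocks): {A,E} | {C,L} | {F} | {D} | {K} | {I,J} | {B} | {H} | {G} | {M}.

10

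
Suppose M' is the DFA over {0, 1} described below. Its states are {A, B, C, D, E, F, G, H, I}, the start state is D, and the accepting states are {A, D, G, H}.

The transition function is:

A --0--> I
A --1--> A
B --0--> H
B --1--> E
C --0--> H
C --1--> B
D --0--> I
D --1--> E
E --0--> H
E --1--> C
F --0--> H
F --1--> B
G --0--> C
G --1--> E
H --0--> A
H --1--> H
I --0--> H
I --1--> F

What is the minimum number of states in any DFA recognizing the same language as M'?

Reachable states from the start: {A,B,C,D,E,F,H,I}. Unreachable: {G} — drop them.
Initial partition by acceptance: {A,D,H} | {B,C,E,F,I}.
Refine {A,D,H} on symbol 0: members go to different blocks, giving {A,D} and {H}.
Refine {A,D} on symbol 1: members go to different blocks, giving {A} and {D}.
The partition is now stable with 4 blocks: {A} | {B,C,E,F,I} | {H} | {D}.

4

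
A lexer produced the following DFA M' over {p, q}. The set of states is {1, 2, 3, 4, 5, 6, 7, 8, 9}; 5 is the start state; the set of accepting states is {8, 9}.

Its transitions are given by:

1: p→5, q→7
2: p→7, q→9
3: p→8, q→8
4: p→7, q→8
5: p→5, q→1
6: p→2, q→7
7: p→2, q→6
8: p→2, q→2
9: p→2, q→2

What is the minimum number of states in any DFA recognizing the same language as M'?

Reachable states from the start: {1,2,5,6,7,9}. Unreachable: {3,4,8} — drop them.
Initial partition by acceptance: {9} | {1,2,5,6,7}.
On input q, block {1,2,5,6,7} splits into {1,5,6,7} and {2}.
On input p, block {1,5,6,7} splits into {1,5} and {6,7}.
Split {1,5} by δ(·,q) → {1} and {5}.
The partition is now stable with 5 blocks: {9} | {1} | {2} | {6,7} | {5}.

5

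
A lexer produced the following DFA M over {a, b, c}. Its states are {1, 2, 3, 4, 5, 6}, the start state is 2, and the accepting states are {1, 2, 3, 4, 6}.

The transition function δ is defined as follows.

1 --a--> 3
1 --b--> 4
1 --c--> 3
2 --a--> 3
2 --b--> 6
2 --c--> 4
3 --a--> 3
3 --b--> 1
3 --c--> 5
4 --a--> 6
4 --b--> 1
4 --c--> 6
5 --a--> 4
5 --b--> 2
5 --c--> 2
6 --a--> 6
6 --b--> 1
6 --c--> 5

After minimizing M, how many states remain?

4

Initial partition by acceptance: {1,2,3,4,6} | {5}.
On input c, block {1,2,3,4,6} splits into {1,2,4} and {3,6}.
Split {1,2,4} by δ(·,b) → {1,4} and {2}.
The partition is now stable with 4 blocks: {1,4} | {5} | {3,6} | {2}.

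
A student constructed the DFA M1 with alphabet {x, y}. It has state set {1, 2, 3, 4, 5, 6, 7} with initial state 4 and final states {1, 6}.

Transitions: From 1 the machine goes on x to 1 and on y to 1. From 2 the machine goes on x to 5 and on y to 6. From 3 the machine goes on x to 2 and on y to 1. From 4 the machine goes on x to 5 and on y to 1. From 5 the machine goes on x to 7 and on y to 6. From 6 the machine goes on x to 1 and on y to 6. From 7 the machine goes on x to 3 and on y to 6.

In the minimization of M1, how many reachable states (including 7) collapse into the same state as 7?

5

Start with accepting vs non-accepting: {1,6} | {2,3,4,5,7}.
The partition is now stable with 2 blocks: {1,6} | {2,3,4,5,7}.
State 7 belongs to the block {2,3,4,5,7}, which has 5 states.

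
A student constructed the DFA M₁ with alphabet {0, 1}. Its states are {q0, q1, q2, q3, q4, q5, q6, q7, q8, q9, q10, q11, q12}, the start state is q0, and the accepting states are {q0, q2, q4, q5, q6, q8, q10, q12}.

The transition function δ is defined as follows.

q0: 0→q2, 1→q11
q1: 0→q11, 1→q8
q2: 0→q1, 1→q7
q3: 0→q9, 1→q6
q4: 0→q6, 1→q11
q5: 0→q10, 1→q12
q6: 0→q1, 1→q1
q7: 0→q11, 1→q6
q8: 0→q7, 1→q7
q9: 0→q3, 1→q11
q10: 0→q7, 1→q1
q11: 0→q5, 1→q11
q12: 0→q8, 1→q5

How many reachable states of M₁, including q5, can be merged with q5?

Reachable states from the start: {q0,q1,q2,q5,q6,q7,q8,q10,q11,q12}. Unreachable: {q3,q4,q9} — drop them.
Initial partition by acceptance: {q0,q2,q5,q6,q8,q10,q12} | {q1,q7,q11}.
Refine {q0,q2,q5,q6,q8,q10,q12} on symbol 0: members go to different blocks, giving {q2,q6,q8,q10} and {q0,q5,q12}.
Split {q1,q7,q11} by δ(·,0) → {q1,q7} and {q11}.
On input 1, block {q0,q5,q12} splits into {q5,q12} and {q0}.
Stable partition: {q2,q6,q8,q10} | {q1,q7} | {q5,q12} | {q11} | {q0} — 5 equivalence classes.
The equivalence class containing q5 is {q5,q12}, of size 2.

2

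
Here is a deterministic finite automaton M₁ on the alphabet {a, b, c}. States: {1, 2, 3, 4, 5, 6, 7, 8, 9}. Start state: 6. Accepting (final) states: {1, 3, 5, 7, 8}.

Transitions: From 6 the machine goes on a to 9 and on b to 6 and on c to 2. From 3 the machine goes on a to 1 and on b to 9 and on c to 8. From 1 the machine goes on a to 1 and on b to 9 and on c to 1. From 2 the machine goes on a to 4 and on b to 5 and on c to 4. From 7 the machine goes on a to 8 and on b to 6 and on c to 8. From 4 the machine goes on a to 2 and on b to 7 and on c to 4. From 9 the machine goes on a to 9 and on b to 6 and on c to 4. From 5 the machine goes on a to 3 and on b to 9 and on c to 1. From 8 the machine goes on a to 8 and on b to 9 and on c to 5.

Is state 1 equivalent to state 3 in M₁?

Start with accepting vs non-accepting: {1,3,5,7,8} | {2,4,6,9}.
On input b, block {2,4,6,9} splits into {2,4} and {6,9}.
The partition is now stable with 3 blocks: {1,3,5,7,8} | {2,4} | {6,9}.
1 and 3 lie in the same block of the stable partition, so they are equivalent — no string distinguishes them.

Yes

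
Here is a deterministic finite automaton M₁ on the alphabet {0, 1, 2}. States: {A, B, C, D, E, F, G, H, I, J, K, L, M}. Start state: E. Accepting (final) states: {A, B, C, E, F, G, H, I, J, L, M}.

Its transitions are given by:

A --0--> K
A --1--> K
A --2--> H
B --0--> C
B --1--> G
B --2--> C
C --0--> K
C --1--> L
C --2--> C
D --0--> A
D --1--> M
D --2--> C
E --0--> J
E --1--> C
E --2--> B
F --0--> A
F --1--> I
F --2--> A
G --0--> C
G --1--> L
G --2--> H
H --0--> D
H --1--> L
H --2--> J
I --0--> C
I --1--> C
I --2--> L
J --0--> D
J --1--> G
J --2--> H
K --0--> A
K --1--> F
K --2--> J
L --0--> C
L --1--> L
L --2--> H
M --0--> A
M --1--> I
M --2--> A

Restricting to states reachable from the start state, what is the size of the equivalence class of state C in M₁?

3

All states are reachable from the start state.
P0 = {A,B,C,E,F,G,H,I,J,L,M} | {D,K}.
On input 0, block {A,B,C,E,F,G,H,I,J,L,M} splits into {B,E,F,G,I,L,M} and {A,C,H,J}.
Split {B,E,F,G,I,L,M} by δ(·,1) → {B,F,G,L,M} and {E,I}.
Refine {B,F,G,L,M} on symbol 1: members go to different blocks, giving {B,G,L} and {F,M}.
Refine {A,C,H,J} on symbol 1: members go to different blocks, giving {C,H,J} and {A}.
Stable partition: {B,G,L} | {D,K} | {C,H,J} | {E,I} | {F,M} | {A} — 6 equivalence classes.
State C belongs to the block {C,H,J}, which has 3 states.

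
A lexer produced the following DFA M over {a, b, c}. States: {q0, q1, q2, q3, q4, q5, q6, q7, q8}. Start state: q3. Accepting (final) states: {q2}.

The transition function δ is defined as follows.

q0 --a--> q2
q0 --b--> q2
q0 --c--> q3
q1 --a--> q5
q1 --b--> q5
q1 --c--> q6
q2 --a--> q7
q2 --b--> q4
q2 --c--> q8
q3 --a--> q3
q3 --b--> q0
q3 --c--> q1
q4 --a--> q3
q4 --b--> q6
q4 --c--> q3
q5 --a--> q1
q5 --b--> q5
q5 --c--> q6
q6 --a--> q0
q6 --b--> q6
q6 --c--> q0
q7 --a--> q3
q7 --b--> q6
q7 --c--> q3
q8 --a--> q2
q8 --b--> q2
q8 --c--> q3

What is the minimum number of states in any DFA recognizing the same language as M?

6

P0 = {q2} | {q0,q1,q3,q4,q5,q6,q7,q8}.
Split {q0,q1,q3,q4,q5,q6,q7,q8} by δ(·,a) → {q1,q3,q4,q5,q6,q7} and {q0,q8}.
On input a, block {q1,q3,q4,q5,q6,q7} splits into {q1,q3,q4,q5,q7} and {q6}.
Split {q1,q3,q4,q5,q7} by δ(·,b) → {q1,q5} and {q4,q7} and {q3}.
Stable partition: {q2} | {q1,q5} | {q0,q8} | {q6} | {q4,q7} | {q3} — 6 equivalence classes.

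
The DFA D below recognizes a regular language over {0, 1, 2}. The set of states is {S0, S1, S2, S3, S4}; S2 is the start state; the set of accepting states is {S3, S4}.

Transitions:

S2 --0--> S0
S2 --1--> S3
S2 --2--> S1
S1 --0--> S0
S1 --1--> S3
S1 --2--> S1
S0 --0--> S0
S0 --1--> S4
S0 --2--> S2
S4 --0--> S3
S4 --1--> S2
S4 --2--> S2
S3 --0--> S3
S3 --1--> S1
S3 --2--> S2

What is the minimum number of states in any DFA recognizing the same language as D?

2

All states are reachable from the start state.
P0 = {S3,S4} | {S0,S1,S2}.
Stable partition: {S3,S4} | {S0,S1,S2} — 2 equivalence classes.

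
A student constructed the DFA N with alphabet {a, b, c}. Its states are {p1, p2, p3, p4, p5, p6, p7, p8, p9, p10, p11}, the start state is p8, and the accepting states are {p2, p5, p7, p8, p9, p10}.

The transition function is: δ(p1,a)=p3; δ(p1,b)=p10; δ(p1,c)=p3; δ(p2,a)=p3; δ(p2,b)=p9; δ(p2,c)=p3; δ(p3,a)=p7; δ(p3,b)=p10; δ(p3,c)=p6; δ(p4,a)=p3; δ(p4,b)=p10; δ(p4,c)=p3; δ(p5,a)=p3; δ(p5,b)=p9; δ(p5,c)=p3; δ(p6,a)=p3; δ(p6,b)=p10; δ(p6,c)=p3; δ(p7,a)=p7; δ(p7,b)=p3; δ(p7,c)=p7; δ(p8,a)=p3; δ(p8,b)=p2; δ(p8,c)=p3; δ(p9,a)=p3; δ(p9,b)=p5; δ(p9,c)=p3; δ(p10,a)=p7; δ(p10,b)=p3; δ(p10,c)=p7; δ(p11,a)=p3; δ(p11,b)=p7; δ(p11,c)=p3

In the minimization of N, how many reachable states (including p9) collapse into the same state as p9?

4

States {p1,p4,p11} cannot be reached from the start state, so discard them.
Initial partition by acceptance: {p2,p5,p7,p8,p9,p10} | {p3,p6}.
On input a, block {p2,p5,p7,p8,p9,p10} splits into {p2,p5,p8,p9} and {p7,p10}.
On input a, block {p3,p6} splits into {p3} and {p6}.
The partition is now stable with 4 blocks: {p2,p5,p8,p9} | {p3} | {p7,p10} | {p6}.
The equivalence class containing p9 is {p2,p5,p8,p9}, of size 4.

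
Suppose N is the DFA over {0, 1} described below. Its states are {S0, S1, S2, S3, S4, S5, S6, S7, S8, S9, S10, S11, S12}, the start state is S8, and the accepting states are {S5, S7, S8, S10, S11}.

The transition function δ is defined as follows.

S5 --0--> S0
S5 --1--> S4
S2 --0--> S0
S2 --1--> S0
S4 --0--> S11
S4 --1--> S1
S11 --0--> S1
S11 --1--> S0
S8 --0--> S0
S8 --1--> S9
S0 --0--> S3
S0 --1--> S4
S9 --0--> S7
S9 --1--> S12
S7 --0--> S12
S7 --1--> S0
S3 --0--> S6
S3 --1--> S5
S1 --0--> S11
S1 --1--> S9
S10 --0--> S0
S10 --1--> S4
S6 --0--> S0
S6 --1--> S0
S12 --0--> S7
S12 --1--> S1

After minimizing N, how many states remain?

6

States {S2,S10} cannot be reached from the start state, so discard them.
Start with accepting vs non-accepting: {S5,S7,S8,S11} | {S0,S1,S3,S4,S6,S9,S12}.
Refine {S0,S1,S3,S4,S6,S9,S12} on symbol 0: members go to different blocks, giving {S1,S4,S9,S12} and {S0,S3,S6}.
Refine {S5,S7,S8,S11} on symbol 0: members go to different blocks, giving {S5,S8} and {S7,S11}.
On input 1, block {S0,S3,S6} splits into {S0} and {S3} and {S6}.
No further refinement is possible. Final partition (6 blocks): {S5,S8} | {S1,S4,S9,S12} | {S0} | {S7,S11} | {S3} | {S6}.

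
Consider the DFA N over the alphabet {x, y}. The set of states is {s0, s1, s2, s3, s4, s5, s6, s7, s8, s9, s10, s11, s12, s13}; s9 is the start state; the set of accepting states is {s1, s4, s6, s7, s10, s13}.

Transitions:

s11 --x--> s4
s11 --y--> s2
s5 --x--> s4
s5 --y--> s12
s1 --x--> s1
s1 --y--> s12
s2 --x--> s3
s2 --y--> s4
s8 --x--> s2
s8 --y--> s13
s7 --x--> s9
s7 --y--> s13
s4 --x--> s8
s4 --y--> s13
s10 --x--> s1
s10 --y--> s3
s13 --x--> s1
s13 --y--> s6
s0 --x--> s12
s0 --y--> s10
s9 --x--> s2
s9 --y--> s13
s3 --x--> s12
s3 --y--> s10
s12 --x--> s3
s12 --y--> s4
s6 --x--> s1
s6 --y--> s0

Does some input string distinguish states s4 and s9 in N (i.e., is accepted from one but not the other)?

Reachable states from the start: {s0,s1,s2,s3,s4,s6,s8,s9,s10,s12,s13}. Unreachable: {s5,s7,s11} — drop them.
Start with accepting vs non-accepting: {s1,s4,s6,s10,s13} | {s0,s2,s3,s8,s9,s12}.
On input x, block {s1,s4,s6,s10,s13} splits into {s1,s6,s10,s13} and {s4}.
Split {s1,s6,s10,s13} by δ(·,y) → {s1,s6,s10} and {s13}.
On input y, block {s0,s2,s3,s8,s9,s12} splits into {s0,s3} and {s2,s12} and {s8,s9}.
Refine {s1,s6,s10} on symbol y: members go to different blocks, giving {s6,s10} and {s1}.
Stable partition: {s6,s10} | {s0,s3} | {s4} | {s13} | {s2,s12} | {s8,s9} | {s1} — 7 equivalence classes.
s4 and s9 end up in different blocks, so they are distinguishable. For instance, the string 'ε' is accepted from only s4.

Yes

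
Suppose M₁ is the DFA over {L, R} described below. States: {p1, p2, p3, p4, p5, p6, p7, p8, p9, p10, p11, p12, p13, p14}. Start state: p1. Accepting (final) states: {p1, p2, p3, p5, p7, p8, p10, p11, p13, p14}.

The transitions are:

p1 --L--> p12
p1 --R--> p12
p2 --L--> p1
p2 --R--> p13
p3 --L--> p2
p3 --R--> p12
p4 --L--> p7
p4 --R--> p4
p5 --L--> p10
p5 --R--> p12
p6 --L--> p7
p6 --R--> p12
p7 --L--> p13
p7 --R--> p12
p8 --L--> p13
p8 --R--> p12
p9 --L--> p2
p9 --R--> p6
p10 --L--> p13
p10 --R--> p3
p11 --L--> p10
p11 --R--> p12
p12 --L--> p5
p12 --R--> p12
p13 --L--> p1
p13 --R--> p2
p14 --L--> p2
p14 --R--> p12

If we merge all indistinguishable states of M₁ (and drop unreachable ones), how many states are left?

States {p4,p6,p7,p8,p9,p11,p14} cannot be reached from the start state, so discard them.
P0 = {p1,p2,p3,p5,p10,p13} | {p12}.
Refine {p1,p2,p3,p5,p10,p13} on symbol L: members go to different blocks, giving {p2,p3,p5,p10,p13} and {p1}.
Refine {p2,p3,p5,p10,p13} on symbol L: members go to different blocks, giving {p3,p5,p10} and {p2,p13}.
On input L, block {p3,p5,p10} splits into {p3,p10} and {p5}.
On input R, block {p3,p10} splits into {p3} and {p10}.
The partition is now stable with 6 blocks: {p3} | {p12} | {p1} | {p2,p13} | {p5} | {p10}.

6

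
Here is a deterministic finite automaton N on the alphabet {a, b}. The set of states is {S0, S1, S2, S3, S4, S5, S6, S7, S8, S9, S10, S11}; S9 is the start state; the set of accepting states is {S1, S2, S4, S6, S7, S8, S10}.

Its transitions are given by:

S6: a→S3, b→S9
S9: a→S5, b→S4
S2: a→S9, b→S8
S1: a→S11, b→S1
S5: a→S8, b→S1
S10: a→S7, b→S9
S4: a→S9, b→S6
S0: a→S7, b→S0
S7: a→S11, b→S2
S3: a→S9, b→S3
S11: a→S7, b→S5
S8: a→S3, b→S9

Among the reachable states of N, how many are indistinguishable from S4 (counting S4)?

2

States {S0,S10} cannot be reached from the start state, so discard them.
Start with accepting vs non-accepting: {S1,S2,S4,S6,S7,S8} | {S3,S5,S9,S11}.
Split {S1,S2,S4,S6,S7,S8} by δ(·,b) → {S1,S2,S4,S7} and {S6,S8}.
On input b, block {S1,S2,S4,S7} splits into {S1,S7} and {S2,S4}.
Refine {S1,S7} on symbol b: members go to different blocks, giving {S1} and {S7}.
Refine {S3,S5,S9,S11} on symbol a: members go to different blocks, giving {S3,S9} and {S5} and {S11}.
On input a, block {S3,S9} splits into {S3} and {S9}.
Stable partition: {S1} | {S3} | {S6,S8} | {S2,S4} | {S7} | {S5} | {S11} | {S9} — 8 equivalence classes.
State S4 belongs to the block {S2,S4}, which has 2 states.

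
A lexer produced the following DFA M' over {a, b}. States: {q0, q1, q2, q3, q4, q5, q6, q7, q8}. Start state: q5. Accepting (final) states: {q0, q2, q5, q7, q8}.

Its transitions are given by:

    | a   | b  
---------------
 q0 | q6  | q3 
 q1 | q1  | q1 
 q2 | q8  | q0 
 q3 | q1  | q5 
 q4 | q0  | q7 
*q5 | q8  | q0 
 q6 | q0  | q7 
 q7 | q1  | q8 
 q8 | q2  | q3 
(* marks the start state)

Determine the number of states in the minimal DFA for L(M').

7

Reachable states from the start: {q0,q1,q2,q3,q5,q6,q7,q8}. Unreachable: {q4} — drop them.
P0 = {q0,q2,q5,q7,q8} | {q1,q3,q6}.
On input a, block {q0,q2,q5,q7,q8} splits into {q2,q5,q8} and {q0,q7}.
Refine {q2,q5,q8} on symbol b: members go to different blocks, giving {q2,q5} and {q8}.
On input a, block {q1,q3,q6} splits into {q1,q3} and {q6}.
On input b, block {q1,q3} splits into {q1} and {q3}.
On input a, block {q0,q7} splits into {q0} and {q7}.
Stable partition: {q2,q5} | {q1} | {q0} | {q8} | {q6} | {q3} | {q7} — 7 equivalence classes.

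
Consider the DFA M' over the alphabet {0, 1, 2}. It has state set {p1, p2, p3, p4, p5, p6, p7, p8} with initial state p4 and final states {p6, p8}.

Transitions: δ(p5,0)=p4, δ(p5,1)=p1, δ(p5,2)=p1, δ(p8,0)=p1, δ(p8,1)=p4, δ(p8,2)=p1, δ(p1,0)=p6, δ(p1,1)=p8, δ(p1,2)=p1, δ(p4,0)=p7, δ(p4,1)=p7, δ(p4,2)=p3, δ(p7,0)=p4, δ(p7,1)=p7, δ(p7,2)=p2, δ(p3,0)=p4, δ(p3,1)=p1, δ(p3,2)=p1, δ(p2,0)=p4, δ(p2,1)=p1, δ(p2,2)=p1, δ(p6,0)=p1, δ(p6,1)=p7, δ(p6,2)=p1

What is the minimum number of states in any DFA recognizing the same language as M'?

First remove the unreachable states {p5}; 7 states remain.
Initial partition by acceptance: {p6,p8} | {p1,p2,p3,p4,p7}.
Refine {p1,p2,p3,p4,p7} on symbol 0: members go to different blocks, giving {p2,p3,p4,p7} and {p1}.
Split {p2,p3,p4,p7} by δ(·,1) → {p2,p3} and {p4,p7}.
Stable partition: {p6,p8} | {p2,p3} | {p1} | {p4,p7} — 4 equivalence classes.

4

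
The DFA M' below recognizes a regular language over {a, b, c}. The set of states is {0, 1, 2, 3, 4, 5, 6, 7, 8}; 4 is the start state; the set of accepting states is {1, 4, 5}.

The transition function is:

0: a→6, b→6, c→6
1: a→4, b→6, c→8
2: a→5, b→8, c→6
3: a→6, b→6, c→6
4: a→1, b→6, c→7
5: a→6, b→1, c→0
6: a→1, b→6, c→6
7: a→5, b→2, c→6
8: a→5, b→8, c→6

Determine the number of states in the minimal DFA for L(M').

First remove the unreachable states {3}; 8 states remain.
Initial partition by acceptance: {1,4,5} | {0,2,6,7,8}.
On input a, block {1,4,5} splits into {1,4} and {5}.
Refine {0,2,6,7,8} on symbol a: members go to different blocks, giving {2,7,8} and {0} and {6}.
The partition is now stable with 5 blocks: {1,4} | {2,7,8} | {5} | {0} | {6}.

5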